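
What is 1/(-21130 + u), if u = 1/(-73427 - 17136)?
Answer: -90563/1913596191 ≈ -4.7326e-5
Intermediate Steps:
u = -1/90563 (u = 1/(-90563) = -1/90563 ≈ -1.1042e-5)
1/(-21130 + u) = 1/(-21130 - 1/90563) = 1/(-1913596191/90563) = -90563/1913596191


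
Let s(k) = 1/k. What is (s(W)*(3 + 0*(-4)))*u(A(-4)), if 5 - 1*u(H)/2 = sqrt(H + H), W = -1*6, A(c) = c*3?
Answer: -5 + 2*I*sqrt(6) ≈ -5.0 + 4.899*I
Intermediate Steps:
A(c) = 3*c
W = -6
u(H) = 10 - 2*sqrt(2)*sqrt(H) (u(H) = 10 - 2*sqrt(H + H) = 10 - 2*sqrt(2)*sqrt(H))
(s(W)*(3 + 0*(-4)))*u(A(-4)) = ((3 + 0*(-4))/(-6))*(10 - 2*sqrt(2)*sqrt(3*(-4))) = (-(3 + 0)/6)*(10 - 2*sqrt(2)*sqrt(-12)) = (-1/6*3)*(10 - 2*sqrt(2)*2*I*sqrt(3)) = -(10 - 4*I*sqrt(6))/2 = -5 + 2*I*sqrt(6)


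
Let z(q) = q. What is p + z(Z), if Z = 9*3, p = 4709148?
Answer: 4709175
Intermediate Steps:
Z = 27
p + z(Z) = 4709148 + 27 = 4709175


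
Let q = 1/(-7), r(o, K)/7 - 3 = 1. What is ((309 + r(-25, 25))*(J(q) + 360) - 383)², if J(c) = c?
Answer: 716091673284/49 ≈ 1.4614e+10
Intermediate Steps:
r(o, K) = 28 (r(o, K) = 21 + 7*1 = 21 + 7 = 28)
q = -⅐ ≈ -0.14286
((309 + r(-25, 25))*(J(q) + 360) - 383)² = ((309 + 28)*(-⅐ + 360) - 383)² = (337*(2519/7) - 383)² = (848903/7 - 383)² = (846222/7)² = 716091673284/49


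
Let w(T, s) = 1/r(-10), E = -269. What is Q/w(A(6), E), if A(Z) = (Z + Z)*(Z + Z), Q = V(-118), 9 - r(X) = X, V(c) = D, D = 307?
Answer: 5833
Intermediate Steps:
V(c) = 307
r(X) = 9 - X
Q = 307
A(Z) = 4*Z² (A(Z) = (2*Z)*(2*Z) = 4*Z²)
w(T, s) = 1/19 (w(T, s) = 1/(9 - 1*(-10)) = 1/(9 + 10) = 1/19)
Q/w(A(6), E) = 307/(1/19) = 307*19 = 5833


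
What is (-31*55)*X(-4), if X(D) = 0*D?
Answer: 0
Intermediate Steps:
X(D) = 0
(-31*55)*X(-4) = -31*55*0 = -1705*0 = 0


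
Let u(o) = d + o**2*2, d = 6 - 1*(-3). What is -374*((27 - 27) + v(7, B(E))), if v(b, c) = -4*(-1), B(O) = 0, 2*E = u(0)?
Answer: -1496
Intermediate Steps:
d = 9 (d = 6 + 3 = 9)
u(o) = 9 + 2*o**2 (u(o) = 9 + o**2*2 = 9 + 2*o**2)
E = 9/2 (E = (9 + 2*0**2)/2 = (9 + 2*0)/2 = (9 + 0)/2 = (1/2)*9 = 9/2 ≈ 4.5000)
v(b, c) = 4
-374*((27 - 27) + v(7, B(E))) = -374*((27 - 27) + 4) = -374*(0 + 4) = -374*4 = -1496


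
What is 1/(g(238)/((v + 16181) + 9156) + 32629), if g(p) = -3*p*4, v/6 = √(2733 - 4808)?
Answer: 1232293783337/40208374967859317 - 5040*I*√83/40208374967859317 ≈ 3.0648e-5 - 1.142e-12*I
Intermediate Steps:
v = 30*I*√83 (v = 6*√(2733 - 4808) = 6*√(-2075) = 6*(5*I*√83) = 30*I*√83 ≈ 273.31*I)
g(p) = -12*p
1/(g(238)/((v + 16181) + 9156) + 32629) = 1/((-12*238)/((30*I*√83 + 16181) + 9156) + 32629) = 1/(-2856/((16181 + 30*I*√83) + 9156) + 32629) = 1/(-2856/(25337 + 30*I*√83) + 32629) = 1/(32629 - 2856/(25337 + 30*I*√83))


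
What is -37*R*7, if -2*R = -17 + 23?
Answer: 777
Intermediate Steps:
R = -3 (R = -(-17 + 23)/2 = -1/2*6 = -3)
-37*R*7 = -37*(-3)*7 = 111*7 = 777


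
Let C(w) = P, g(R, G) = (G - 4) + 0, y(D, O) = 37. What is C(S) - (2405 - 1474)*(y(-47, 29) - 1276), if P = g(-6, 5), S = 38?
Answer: 1153510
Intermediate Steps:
g(R, G) = -4 + G (g(R, G) = (-4 + G) + 0 = -4 + G)
P = 1 (P = -4 + 5 = 1)
C(w) = 1
C(S) - (2405 - 1474)*(y(-47, 29) - 1276) = 1 - (2405 - 1474)*(37 - 1276) = 1 - 931*(-1239) = 1 - 1*(-1153509) = 1 + 1153509 = 1153510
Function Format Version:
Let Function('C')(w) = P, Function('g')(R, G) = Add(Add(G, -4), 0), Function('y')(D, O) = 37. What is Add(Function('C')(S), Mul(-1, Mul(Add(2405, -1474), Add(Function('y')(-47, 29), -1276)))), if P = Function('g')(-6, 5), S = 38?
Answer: 1153510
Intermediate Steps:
Function('g')(R, G) = Add(-4, G) (Function('g')(R, G) = Add(Add(-4, G), 0) = Add(-4, G))
P = 1 (P = Add(-4, 5) = 1)
Function('C')(w) = 1
Add(Function('C')(S), Mul(-1, Mul(Add(2405, -1474), Add(Function('y')(-47, 29), -1276)))) = Add(1, Mul(-1, Mul(Add(2405, -1474), Add(37, -1276)))) = Add(1, Mul(-1, Mul(931, -1239))) = Add(1, Mul(-1, -1153509)) = Add(1, 1153509) = 1153510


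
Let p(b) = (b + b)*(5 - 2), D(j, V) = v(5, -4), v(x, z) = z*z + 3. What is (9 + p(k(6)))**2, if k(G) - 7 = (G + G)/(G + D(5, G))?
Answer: 1814409/625 ≈ 2903.1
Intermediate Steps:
v(x, z) = 3 + z**2 (v(x, z) = z**2 + 3 = 3 + z**2)
D(j, V) = 19 (D(j, V) = 3 + (-4)**2 = 3 + 16 = 19)
k(G) = 7 + 2*G/(19 + G) (k(G) = 7 + (G + G)/(G + 19) = 7 + (2*G)/(19 + G) = 7 + 2*G/(19 + G))
p(b) = 6*b (p(b) = (2*b)*3 = 6*b)
(9 + p(k(6)))**2 = (9 + 6*((133 + 9*6)/(19 + 6)))**2 = (9 + 6*((133 + 54)/25))**2 = (9 + 6*((1/25)*187))**2 = (9 + 6*(187/25))**2 = (9 + 1122/25)**2 = (1347/25)**2 = 1814409/625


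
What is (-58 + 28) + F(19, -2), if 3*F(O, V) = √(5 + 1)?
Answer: -30 + √6/3 ≈ -29.184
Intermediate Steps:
F(O, V) = √6/3 (F(O, V) = √(5 + 1)/3 = √6/3)
(-58 + 28) + F(19, -2) = (-58 + 28) + √6/3 = -30 + √6/3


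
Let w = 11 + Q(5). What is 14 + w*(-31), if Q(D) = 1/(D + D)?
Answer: -3301/10 ≈ -330.10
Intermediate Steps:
Q(D) = 1/(2*D)
w = 111/10 (w = 11 + (½)/5 = 11 + (½)*(⅕) = 11 + ⅒ = 111/10 ≈ 11.100)
14 + w*(-31) = 14 + (111/10)*(-31) = 14 - 3441/10 = -3301/10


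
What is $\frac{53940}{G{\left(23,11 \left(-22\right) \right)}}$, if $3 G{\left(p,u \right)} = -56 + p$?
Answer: $- \frac{53940}{11} \approx -4903.6$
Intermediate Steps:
$G{\left(p,u \right)} = - \frac{56}{3} + \frac{p}{3}$ ($G{\left(p,u \right)} = \frac{-56 + p}{3} = - \frac{56}{3} + \frac{p}{3}$)
$\frac{53940}{G{\left(23,11 \left(-22\right) \right)}} = \frac{53940}{- \frac{56}{3} + \frac{1}{3} \cdot 23} = \frac{53940}{- \frac{56}{3} + \frac{23}{3}} = \frac{53940}{-11} = 53940 \left(- \frac{1}{11}\right) = - \frac{53940}{11}$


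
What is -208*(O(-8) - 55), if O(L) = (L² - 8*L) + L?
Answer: -13520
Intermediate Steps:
O(L) = L² - 7*L
-208*(O(-8) - 55) = -208*(-8*(-7 - 8) - 55) = -208*(-8*(-15) - 55) = -208*(120 - 55) = -208*65 = -13520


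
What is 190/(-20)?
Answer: -19/2 ≈ -9.5000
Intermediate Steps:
190/(-20) = 190*(-1/20) = -19/2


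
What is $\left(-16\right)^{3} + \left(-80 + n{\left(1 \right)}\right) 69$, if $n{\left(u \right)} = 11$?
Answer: $-8857$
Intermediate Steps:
$\left(-16\right)^{3} + \left(-80 + n{\left(1 \right)}\right) 69 = \left(-16\right)^{3} + \left(-80 + 11\right) 69 = -4096 - 4761 = -8857$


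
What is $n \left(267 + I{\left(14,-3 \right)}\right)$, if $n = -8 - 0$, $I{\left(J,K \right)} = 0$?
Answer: $-2136$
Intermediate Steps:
$n = -8$ ($n = -8 + 0 = -8$)
$n \left(267 + I{\left(14,-3 \right)}\right) = - 8 \left(267 + 0\right) = \left(-8\right) 267 = -2136$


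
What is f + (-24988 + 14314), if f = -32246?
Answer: -42920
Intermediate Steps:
f + (-24988 + 14314) = -32246 + (-24988 + 14314) = -32246 - 10674 = -42920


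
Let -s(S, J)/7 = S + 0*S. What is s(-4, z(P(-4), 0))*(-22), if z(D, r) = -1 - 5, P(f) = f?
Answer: -616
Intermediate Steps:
z(D, r) = -6
s(S, J) = -7*S (s(S, J) = -7*(S + 0*S) = -7*(S + 0) = -7*S)
s(-4, z(P(-4), 0))*(-22) = -7*(-4)*(-22) = 28*(-22) = -616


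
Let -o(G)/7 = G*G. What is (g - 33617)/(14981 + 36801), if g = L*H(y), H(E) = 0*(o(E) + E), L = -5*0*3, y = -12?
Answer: -33617/51782 ≈ -0.64920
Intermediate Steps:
o(G) = -7*G² (o(G) = -7*G*G = -7*G²)
L = 0 (L = 0*3 = 0)
H(E) = 0 (H(E) = 0*(-7*E² + E) = 0*(E - 7*E²) = 0)
g = 0 (g = 0*0 = 0)
(g - 33617)/(14981 + 36801) = (0 - 33617)/(14981 + 36801) = -33617/51782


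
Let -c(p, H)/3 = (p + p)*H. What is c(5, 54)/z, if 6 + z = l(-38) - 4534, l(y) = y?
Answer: 270/763 ≈ 0.35387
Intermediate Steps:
c(p, H) = -6*H*p (c(p, H) = -3*(p + p)*H = -3*2*p*H = -6*H*p)
z = -4578 (z = -6 + (-38 - 4534) = -6 - 4572 = -4578)
c(5, 54)/z = -6*54*5/(-4578) = -1620*(-1/4578) = 270/763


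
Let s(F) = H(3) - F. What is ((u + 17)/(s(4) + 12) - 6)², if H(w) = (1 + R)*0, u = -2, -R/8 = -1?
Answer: 1089/64 ≈ 17.016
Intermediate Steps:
R = 8 (R = -8*(-1) = 8)
H(w) = 0 (H(w) = (1 + 8)*0 = 9*0 = 0)
s(F) = -F (s(F) = 0 - F = -F)
((u + 17)/(s(4) + 12) - 6)² = ((-2 + 17)/(-1*4 + 12) - 6)² = (15/(-4 + 12) - 6)² = (15/8 - 6)² = (-33/8)² = 1089/64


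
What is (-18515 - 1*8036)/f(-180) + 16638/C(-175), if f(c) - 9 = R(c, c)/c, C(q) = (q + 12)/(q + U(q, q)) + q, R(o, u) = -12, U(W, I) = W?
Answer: -25120782855/8307832 ≈ -3023.7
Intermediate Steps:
C(q) = q + (12 + q)/(2*q) (C(q) = (q + 12)/(q + q) + q = (12 + q)/((2*q)) + q = (12 + q)*(1/(2*q)) + q = (12 + q)/(2*q) + q = q + (12 + q)/(2*q))
f(c) = 9 - 12/c
(-18515 - 1*8036)/f(-180) + 16638/C(-175) = (-18515 - 1*8036)/(9 - 12/(-180)) + 16638/(1/2 - 175 + 6/(-175)) = (-18515 - 8036)/(9 - 12*(-1/180)) + 16638/(1/2 - 175 + 6*(-1/175)) = -26551/(9 + 1/15) + 16638/(1/2 - 175 - 6/175) = -26551/136/15 + 16638/(-61087/350) = -26551*15/136 + 16638*(-350/61087) = -398265/136 - 5823300/61087 = -25120782855/8307832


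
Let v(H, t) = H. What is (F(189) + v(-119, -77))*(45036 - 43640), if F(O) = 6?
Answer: -157748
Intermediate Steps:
(F(189) + v(-119, -77))*(45036 - 43640) = (6 - 119)*(45036 - 43640) = -113*1396 = -157748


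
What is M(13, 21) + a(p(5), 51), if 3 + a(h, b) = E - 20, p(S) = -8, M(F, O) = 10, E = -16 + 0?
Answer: -29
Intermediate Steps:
E = -16
a(h, b) = -39 (a(h, b) = -3 + (-16 - 20) = -3 - 36 = -39)
M(13, 21) + a(p(5), 51) = 10 - 39 = -29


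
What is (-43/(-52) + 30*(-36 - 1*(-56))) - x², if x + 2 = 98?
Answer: -447989/52 ≈ -8615.2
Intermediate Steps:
x = 96 (x = -2 + 98 = 96)
(-43/(-52) + 30*(-36 - 1*(-56))) - x² = (-43/(-52) + 30*(-36 - 1*(-56))) - 1*96² = (-43*(-1/52) + 30*(-36 + 56)) - 1*9216 = (43/52 + 30*20) - 9216 = (43/52 + 600) - 9216 = 31243/52 - 9216 = -447989/52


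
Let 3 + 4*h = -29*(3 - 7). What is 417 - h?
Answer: 1555/4 ≈ 388.75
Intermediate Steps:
h = 113/4 (h = -3/4 + (-29*(3 - 7))/4 = -3/4 + (-29*(-4))/4 = -3/4 + (1/4)*116 = -3/4 + 29 = 113/4 ≈ 28.250)
417 - h = 417 - 1*113/4 = 417 - 113/4 = 1555/4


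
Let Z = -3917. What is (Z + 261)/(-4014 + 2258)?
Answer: 914/439 ≈ 2.0820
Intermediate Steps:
(Z + 261)/(-4014 + 2258) = (-3917 + 261)/(-4014 + 2258) = -3656/(-1756) = -3656*(-1/1756) = 914/439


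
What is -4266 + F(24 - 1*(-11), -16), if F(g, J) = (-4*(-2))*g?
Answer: -3986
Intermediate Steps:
F(g, J) = 8*g
-4266 + F(24 - 1*(-11), -16) = -4266 + 8*(24 - 1*(-11)) = -4266 + 8*(24 + 11) = -4266 + 8*35 = -4266 + 280 = -3986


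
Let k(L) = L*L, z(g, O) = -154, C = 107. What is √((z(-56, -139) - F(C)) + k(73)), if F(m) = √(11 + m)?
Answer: √(5175 - √118) ≈ 71.862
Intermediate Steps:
k(L) = L²
√((z(-56, -139) - F(C)) + k(73)) = √((-154 - √(11 + 107)) + 73²) = √((-154 - √118) + 5329) = √(5175 - √118)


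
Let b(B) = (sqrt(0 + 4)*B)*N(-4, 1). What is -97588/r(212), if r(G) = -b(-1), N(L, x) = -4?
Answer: 24397/2 ≈ 12199.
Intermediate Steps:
b(B) = -8*B (b(B) = (sqrt(0 + 4)*B)*(-4) = (sqrt(4)*B)*(-4) = (2*B)*(-4) = -8*B)
r(G) = -8 (r(G) = -(-8)*(-1) = -1*8 = -8)
-97588/r(212) = -97588/(-8) = -97588*(-1/8) = 24397/2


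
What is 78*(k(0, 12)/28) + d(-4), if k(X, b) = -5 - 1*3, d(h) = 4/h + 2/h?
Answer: -333/14 ≈ -23.786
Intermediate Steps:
d(h) = 6/h
k(X, b) = -8 (k(X, b) = -5 - 3 = -8)
78*(k(0, 12)/28) + d(-4) = 78*(-8/28) + 6/(-4) = 78*(-8*1/28) + 6*(-¼) = 78*(-2/7) - 3/2 = -156/7 - 3/2 = -333/14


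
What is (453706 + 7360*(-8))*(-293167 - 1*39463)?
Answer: -131330972380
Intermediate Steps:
(453706 + 7360*(-8))*(-293167 - 1*39463) = (453706 - 58880)*(-293167 - 39463) = 394826*(-332630) = -131330972380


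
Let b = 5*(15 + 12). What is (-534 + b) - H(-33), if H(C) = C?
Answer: -366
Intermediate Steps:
b = 135 (b = 5*27 = 135)
(-534 + b) - H(-33) = (-534 + 135) - 1*(-33) = -399 + 33 = -366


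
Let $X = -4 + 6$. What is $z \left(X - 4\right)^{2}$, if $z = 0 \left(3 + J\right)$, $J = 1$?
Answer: $0$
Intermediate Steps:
$z = 0$ ($z = 0 \left(3 + 1\right) = 0 \cdot 4 = 0$)
$X = 2$
$z \left(X - 4\right)^{2} = 0 \left(2 - 4\right)^{2} = 0 \left(-2\right)^{2} = 0 \cdot 4 = 0$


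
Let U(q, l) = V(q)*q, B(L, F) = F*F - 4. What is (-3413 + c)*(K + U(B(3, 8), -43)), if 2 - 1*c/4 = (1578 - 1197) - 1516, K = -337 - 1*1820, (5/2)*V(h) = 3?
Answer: -2366475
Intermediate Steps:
V(h) = 6/5 (V(h) = (⅖)*3 = 6/5)
B(L, F) = -4 + F² (B(L, F) = F² - 4 = -4 + F²)
U(q, l) = 6*q/5
K = -2157 (K = -337 - 1820 = -2157)
c = 4548 (c = 8 - 4*((1578 - 1197) - 1516) = 8 - 4*(381 - 1516) = 8 - 4*(-1135) = 8 + 4540 = 4548)
(-3413 + c)*(K + U(B(3, 8), -43)) = (-3413 + 4548)*(-2157 + 6*(-4 + 8²)/5) = 1135*(-2157 + 6*(-4 + 64)/5) = 1135*(-2157 + (6/5)*60) = 1135*(-2157 + 72) = 1135*(-2085) = -2366475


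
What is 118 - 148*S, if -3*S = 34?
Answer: 5386/3 ≈ 1795.3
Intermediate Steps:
S = -34/3 (S = -1/3*34 = -34/3 ≈ -11.333)
118 - 148*S = 118 - 148*(-34/3) = 118 + 5032/3 = 5386/3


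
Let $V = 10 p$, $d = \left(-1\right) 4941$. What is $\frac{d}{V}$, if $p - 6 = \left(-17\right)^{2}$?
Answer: $- \frac{4941}{2950} \approx -1.6749$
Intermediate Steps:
$p = 295$ ($p = 6 + \left(-17\right)^{2} = 6 + 289 = 295$)
$d = -4941$
$V = 2950$ ($V = 10 \cdot 295 = 2950$)
$\frac{d}{V} = - \frac{4941}{2950}$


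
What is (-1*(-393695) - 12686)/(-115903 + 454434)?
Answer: 381009/338531 ≈ 1.1255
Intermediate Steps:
(-1*(-393695) - 12686)/(-115903 + 454434) = (393695 - 12686)/338531 = 381009*(1/338531) = 381009/338531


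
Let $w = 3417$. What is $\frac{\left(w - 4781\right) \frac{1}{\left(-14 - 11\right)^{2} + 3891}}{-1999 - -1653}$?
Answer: $\frac{341}{390634} \approx 0.00087294$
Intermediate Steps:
$\frac{\left(w - 4781\right) \frac{1}{\left(-14 - 11\right)^{2} + 3891}}{-1999 - -1653} = \frac{\left(3417 - 4781\right) \frac{1}{\left(-14 - 11\right)^{2} + 3891}}{-1999 - -1653} = \frac{\left(-1364\right) \frac{1}{\left(-25\right)^{2} + 3891}}{-1999 + 1653} = \frac{\left(-1364\right) \frac{1}{625 + 3891}}{-346} = - \frac{1364}{4516} \left(- \frac{1}{346}\right) = \left(-1364\right) \frac{1}{4516} \left(- \frac{1}{346}\right) = \left(- \frac{341}{1129}\right) \left(- \frac{1}{346}\right) = \frac{341}{390634}$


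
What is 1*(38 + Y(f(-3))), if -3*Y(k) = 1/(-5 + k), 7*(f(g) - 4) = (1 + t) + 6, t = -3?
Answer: 349/9 ≈ 38.778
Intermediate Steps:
f(g) = 32/7 (f(g) = 4 + ((1 - 3) + 6)/7 = 4 + (-2 + 6)/7 = 4 + (⅐)*4 = 4 + 4/7 = 32/7)
Y(k) = -1/(3*(-5 + k))
1*(38 + Y(f(-3))) = 1*(38 - 1/(-15 + 3*(32/7))) = 1*(38 - 1/(-15 + 96/7)) = 1*(38 - 1/(-9/7)) = 1*(38 - 1*(-7/9)) = 1*(38 + 7/9) = 1*(349/9) = 349/9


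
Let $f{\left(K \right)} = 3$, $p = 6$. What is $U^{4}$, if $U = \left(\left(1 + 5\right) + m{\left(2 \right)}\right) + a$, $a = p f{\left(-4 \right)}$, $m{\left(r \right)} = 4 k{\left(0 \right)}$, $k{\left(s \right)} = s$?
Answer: $331776$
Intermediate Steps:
$m{\left(r \right)} = 0$ ($m{\left(r \right)} = 4 \cdot 0 = 0$)
$a = 18$ ($a = 6 \cdot 3 = 18$)
$U = 24$ ($U = \left(\left(1 + 5\right) + 0\right) + 18 = \left(6 + 0\right) + 18 = 6 + 18 = 24$)
$U^{4} = 24^{4} = 331776$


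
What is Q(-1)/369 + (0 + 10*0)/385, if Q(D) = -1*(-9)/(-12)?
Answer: -1/492 ≈ -0.0020325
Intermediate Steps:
Q(D) = -3/4 (Q(D) = 9*(-1/12) = -3/4)
Q(-1)/369 + (0 + 10*0)/385 = -3/4/369 + (0 + 10*0)/385 = -3/4*1/369 + (0 + 0)*(1/385) = -1/492 + 0*(1/385) = -1/492 + 0 = -1/492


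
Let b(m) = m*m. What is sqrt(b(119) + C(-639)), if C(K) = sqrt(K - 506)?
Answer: sqrt(14161 + I*sqrt(1145)) ≈ 119.0 + 0.1422*I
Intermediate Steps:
b(m) = m**2
C(K) = sqrt(-506 + K)
sqrt(b(119) + C(-639)) = sqrt(119**2 + sqrt(-506 - 639)) = sqrt(14161 + sqrt(-1145)) = sqrt(14161 + I*sqrt(1145))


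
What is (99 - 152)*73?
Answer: -3869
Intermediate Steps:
(99 - 152)*73 = -53*73 = -3869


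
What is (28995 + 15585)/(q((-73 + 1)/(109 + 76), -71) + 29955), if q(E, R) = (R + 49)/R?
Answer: 3165180/2126827 ≈ 1.4882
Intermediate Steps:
q(E, R) = (49 + R)/R
(28995 + 15585)/(q((-73 + 1)/(109 + 76), -71) + 29955) = (28995 + 15585)/((49 - 71)/(-71) + 29955) = 44580/(-1/71*(-22) + 29955) = 44580/(22/71 + 29955) = 44580/(2126827/71) = 44580*(71/2126827) = 3165180/2126827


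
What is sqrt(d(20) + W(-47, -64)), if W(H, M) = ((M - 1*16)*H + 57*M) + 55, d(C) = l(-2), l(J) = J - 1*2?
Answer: sqrt(163) ≈ 12.767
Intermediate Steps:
l(J) = -2 + J (l(J) = J - 2 = -2 + J)
d(C) = -4 (d(C) = -2 - 2 = -4)
W(H, M) = 55 + 57*M + H*(-16 + M) (W(H, M) = ((M - 16)*H + 57*M) + 55 = ((-16 + M)*H + 57*M) + 55 = (H*(-16 + M) + 57*M) + 55 = (57*M + H*(-16 + M)) + 55 = 55 + 57*M + H*(-16 + M))
sqrt(d(20) + W(-47, -64)) = sqrt(-4 + (55 - 16*(-47) + 57*(-64) - 47*(-64))) = sqrt(-4 + (55 + 752 - 3648 + 3008)) = sqrt(-4 + 167) = sqrt(163)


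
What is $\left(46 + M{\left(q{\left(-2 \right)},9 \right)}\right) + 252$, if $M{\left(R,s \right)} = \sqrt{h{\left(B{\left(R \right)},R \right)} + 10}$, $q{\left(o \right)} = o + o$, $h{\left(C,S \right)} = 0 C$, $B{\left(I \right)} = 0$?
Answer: $298 + \sqrt{10} \approx 301.16$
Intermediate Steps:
$h{\left(C,S \right)} = 0$
$q{\left(o \right)} = 2 o$
$M{\left(R,s \right)} = \sqrt{10}$ ($M{\left(R,s \right)} = \sqrt{0 + 10} = \sqrt{10}$)
$\left(46 + M{\left(q{\left(-2 \right)},9 \right)}\right) + 252 = \left(46 + \sqrt{10}\right) + 252 = 298 + \sqrt{10}$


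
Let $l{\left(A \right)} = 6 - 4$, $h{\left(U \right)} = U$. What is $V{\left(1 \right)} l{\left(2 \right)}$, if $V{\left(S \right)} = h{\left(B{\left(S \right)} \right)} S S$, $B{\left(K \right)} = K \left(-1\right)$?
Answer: $-2$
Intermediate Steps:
$B{\left(K \right)} = - K$
$l{\left(A \right)} = 2$ ($l{\left(A \right)} = 6 - 4 = 2$)
$V{\left(S \right)} = - S^{3}$ ($V{\left(S \right)} = - S S S = - S^{2} S = - S^{3}$)
$V{\left(1 \right)} l{\left(2 \right)} = - 1^{3} \cdot 2 = \left(-1\right) 1 \cdot 2 = \left(-1\right) 2 = -2$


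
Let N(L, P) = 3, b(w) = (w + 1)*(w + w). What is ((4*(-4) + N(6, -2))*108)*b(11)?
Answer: -370656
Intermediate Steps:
b(w) = 2*w*(1 + w) (b(w) = (1 + w)*(2*w) = 2*w*(1 + w))
((4*(-4) + N(6, -2))*108)*b(11) = ((4*(-4) + 3)*108)*(2*11*(1 + 11)) = ((-16 + 3)*108)*(2*11*12) = -13*108*264 = -1404*264 = -370656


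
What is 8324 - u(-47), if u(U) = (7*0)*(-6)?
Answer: 8324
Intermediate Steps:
u(U) = 0 (u(U) = 0*(-6) = 0)
8324 - u(-47) = 8324 - 1*0 = 8324 + 0 = 8324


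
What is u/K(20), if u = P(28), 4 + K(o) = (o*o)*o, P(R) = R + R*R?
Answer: 203/1999 ≈ 0.10155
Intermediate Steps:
P(R) = R + R**2
K(o) = -4 + o**3 (K(o) = -4 + (o*o)*o = -4 + o**2*o = -4 + o**3)
u = 812 (u = 28*(1 + 28) = 28*29 = 812)
u/K(20) = 812/(-4 + 20**3) = 812/(-4 + 8000) = 812/7996 = 812*(1/7996) = 203/1999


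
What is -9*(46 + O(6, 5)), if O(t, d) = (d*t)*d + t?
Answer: -1818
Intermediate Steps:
O(t, d) = t + t*d² (O(t, d) = t*d² + t = t + t*d²)
-9*(46 + O(6, 5)) = -9*(46 + 6*(1 + 5²)) = -9*(46 + 6*(1 + 25)) = -9*(46 + 6*26) = -9*(46 + 156) = -9*202 = -1818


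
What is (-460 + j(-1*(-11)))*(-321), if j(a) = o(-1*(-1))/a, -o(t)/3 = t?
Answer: 1625223/11 ≈ 1.4775e+5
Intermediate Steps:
o(t) = -3*t
j(a) = -3/a (j(a) = (-(-3)*(-1))/a = (-3*1)/a = -3/a)
(-460 + j(-1*(-11)))*(-321) = (-460 - 3/((-1*(-11))))*(-321) = (-460 - 3/11)*(-321) = -5063/11*(-321) = 1625223/11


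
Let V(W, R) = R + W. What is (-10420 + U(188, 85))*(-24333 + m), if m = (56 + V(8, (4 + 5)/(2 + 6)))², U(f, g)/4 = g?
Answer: 405049365/2 ≈ 2.0252e+8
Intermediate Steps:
U(f, g) = 4*g
m = 271441/64 (m = (56 + ((4 + 5)/(2 + 6) + 8))² = (56 + (9/8 + 8))² = (56 + 73/8)² = (521/8)² = 271441/64 ≈ 4241.3)
(-10420 + U(188, 85))*(-24333 + m) = (-10420 + 4*85)*(-24333 + 271441/64) = (-10420 + 340)*(-1285871/64) = -10080*(-1285871/64) = 405049365/2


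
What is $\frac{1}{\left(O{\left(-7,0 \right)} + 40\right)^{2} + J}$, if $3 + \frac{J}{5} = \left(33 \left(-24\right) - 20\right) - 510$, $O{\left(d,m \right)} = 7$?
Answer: $- \frac{1}{4416} \approx -0.00022645$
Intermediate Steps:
$J = -6625$ ($J = -15 + 5 \left(\left(33 \left(-24\right) - 20\right) - 510\right) = -15 + 5 \left(\left(-792 - 20\right) - 510\right) = -15 + 5 \left(-812 - 510\right) = -15 + 5 \left(-1322\right) = -15 - 6610 = -6625$)
$\frac{1}{\left(O{\left(-7,0 \right)} + 40\right)^{2} + J} = \frac{1}{\left(7 + 40\right)^{2} - 6625} = \frac{1}{47^{2} - 6625} = \frac{1}{2209 - 6625} = \frac{1}{-4416} = - \frac{1}{4416}$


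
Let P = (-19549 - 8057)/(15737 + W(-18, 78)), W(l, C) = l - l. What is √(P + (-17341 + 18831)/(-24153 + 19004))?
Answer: 8*I*√209653783142558/81029813 ≈ 1.4295*I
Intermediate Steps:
W(l, C) = 0
P = -27606/15737 (P = (-19549 - 8057)/(15737 + 0) = -27606/15737 ≈ -1.7542)
√(P + (-17341 + 18831)/(-24153 + 19004)) = √(-27606/15737 + (-17341 + 18831)/(-24153 + 19004)) = √(-27606/15737 + 1490/(-5149)) = √(-27606/15737 + 1490*(-1/5149)) = √(-27606/15737 - 1490/5149) = √(-165591424/81029813) = 8*I*√209653783142558/81029813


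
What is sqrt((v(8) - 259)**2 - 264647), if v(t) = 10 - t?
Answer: I*sqrt(198598) ≈ 445.64*I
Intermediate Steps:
sqrt((v(8) - 259)**2 - 264647) = sqrt(((10 - 1*8) - 259)**2 - 264647) = sqrt(((10 - 8) - 259)**2 - 264647) = sqrt((2 - 259)**2 - 264647) = sqrt((-257)**2 - 264647) = sqrt(66049 - 264647) = sqrt(-198598) = I*sqrt(198598)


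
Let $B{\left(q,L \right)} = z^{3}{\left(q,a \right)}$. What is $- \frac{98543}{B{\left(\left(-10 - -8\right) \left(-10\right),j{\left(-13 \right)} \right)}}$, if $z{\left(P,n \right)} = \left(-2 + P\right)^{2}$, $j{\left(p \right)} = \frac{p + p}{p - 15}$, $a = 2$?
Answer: $- \frac{98543}{34012224} \approx -0.0028973$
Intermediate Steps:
$j{\left(p \right)} = \frac{2 p}{-15 + p}$
$B{\left(q,L \right)} = \left(-2 + q\right)^{6}$ ($B{\left(q,L \right)} = \left(\left(-2 + q\right)^{2}\right)^{3} = \left(-2 + q\right)^{6}$)
$- \frac{98543}{B{\left(\left(-10 - -8\right) \left(-10\right),j{\left(-13 \right)} \right)}} = - \frac{98543}{\left(-2 + \left(-10 - -8\right) \left(-10\right)\right)^{6}} = - \frac{98543}{\left(-2 + \left(-10 + 8\right) \left(-10\right)\right)^{6}} = - \frac{98543}{\left(-2 - -20\right)^{6}} = - \frac{98543}{\left(-2 + 20\right)^{6}} = - \frac{98543}{18^{6}} = - \frac{98543}{34012224}$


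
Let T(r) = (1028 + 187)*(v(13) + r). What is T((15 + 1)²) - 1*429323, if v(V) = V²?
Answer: 87052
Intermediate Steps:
T(r) = 205335 + 1215*r (T(r) = (1028 + 187)*(13² + r) = 1215*(169 + r) = 205335 + 1215*r)
T((15 + 1)²) - 1*429323 = (205335 + 1215*(15 + 1)²) - 1*429323 = (205335 + 1215*16²) - 429323 = (205335 + 1215*256) - 429323 = (205335 + 311040) - 429323 = 516375 - 429323 = 87052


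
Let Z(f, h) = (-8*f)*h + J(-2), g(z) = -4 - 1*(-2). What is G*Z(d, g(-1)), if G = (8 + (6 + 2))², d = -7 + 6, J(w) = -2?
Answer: -4608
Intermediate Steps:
g(z) = -2 (g(z) = -4 + 2 = -2)
d = -1
Z(f, h) = -2 - 8*f*h (Z(f, h) = (-8*f)*h - 2 = -8*f*h - 2 = -2 - 8*f*h)
G = 256 (G = (8 + 8)² = 16² = 256)
G*Z(d, g(-1)) = 256*(-2 - 8*(-1)*(-2)) = 256*(-2 - 16) = 256*(-18) = -4608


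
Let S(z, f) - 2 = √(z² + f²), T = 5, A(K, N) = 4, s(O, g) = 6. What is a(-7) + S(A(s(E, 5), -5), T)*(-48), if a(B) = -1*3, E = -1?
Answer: -99 - 48*√41 ≈ -406.35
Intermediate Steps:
S(z, f) = 2 + √(f² + z²) (S(z, f) = 2 + √(z² + f²) = 2 + √(f² + z²))
a(B) = -3
a(-7) + S(A(s(E, 5), -5), T)*(-48) = -3 + (2 + √(5² + 4²))*(-48) = -3 + (2 + √(25 + 16))*(-48) = -3 + (2 + √41)*(-48) = -3 + (-96 - 48*√41) = -99 - 48*√41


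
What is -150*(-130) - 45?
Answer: 19455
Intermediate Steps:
-150*(-130) - 45 = 19500 - 45 = 19455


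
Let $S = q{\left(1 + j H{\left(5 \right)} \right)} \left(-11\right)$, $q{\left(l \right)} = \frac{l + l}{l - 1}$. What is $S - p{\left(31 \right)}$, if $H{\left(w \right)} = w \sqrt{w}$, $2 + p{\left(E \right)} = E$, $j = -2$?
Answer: $-51 + \frac{11 \sqrt{5}}{25} \approx -50.016$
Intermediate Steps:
$p{\left(E \right)} = -2 + E$
$H{\left(w \right)} = w^{\frac{3}{2}}$
$q{\left(l \right)} = \frac{2 l}{-1 + l}$
$S = \frac{11 \sqrt{5} \left(1 - 10 \sqrt{5}\right)}{25}$ ($S = \frac{2 \left(1 - 2 \cdot 5^{\frac{3}{2}}\right)}{-1 + \left(1 - 2 \cdot 5^{\frac{3}{2}}\right)} \left(-11\right) = \frac{2 \left(1 - 2 \cdot 5 \sqrt{5}\right)}{-1 + \left(1 - 2 \cdot 5 \sqrt{5}\right)} \left(-11\right) = \frac{2 \left(1 - 10 \sqrt{5}\right)}{-1 + \left(1 - 10 \sqrt{5}\right)} \left(-11\right) = \frac{2 \left(1 - 10 \sqrt{5}\right)}{\left(-10\right) \sqrt{5}} \left(-11\right) = 2 \left(1 - 10 \sqrt{5}\right) \left(- \frac{\sqrt{5}}{50}\right) \left(-11\right) = - \frac{\sqrt{5} \left(1 - 10 \sqrt{5}\right)}{25} \left(-11\right) = \frac{11 \sqrt{5} \left(1 - 10 \sqrt{5}\right)}{25} \approx -21.016$)
$S - p{\left(31 \right)} = \left(-22 + \frac{11 \sqrt{5}}{25}\right) - \left(-2 + 31\right) = \left(-22 + \frac{11 \sqrt{5}}{25}\right) - 29 = -51 + \frac{11 \sqrt{5}}{25}$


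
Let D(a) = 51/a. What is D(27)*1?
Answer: 17/9 ≈ 1.8889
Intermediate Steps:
D(27)*1 = (51/27)*1 = (51*(1/27))*1 = (17/9)*1 = 17/9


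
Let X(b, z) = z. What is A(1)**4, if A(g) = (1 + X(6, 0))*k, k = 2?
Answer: 16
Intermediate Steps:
A(g) = 2 (A(g) = (1 + 0)*2 = 1*2 = 2)
A(1)**4 = 2**4 = 16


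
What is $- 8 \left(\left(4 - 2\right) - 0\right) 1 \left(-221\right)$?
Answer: $3536$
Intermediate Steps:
$- 8 \left(\left(4 - 2\right) - 0\right) 1 \left(-221\right) = - 8 \left(\left(4 - 2\right) + 0\right) 1 \left(-221\right) = - 8 \left(2 + 0\right) 1 \left(-221\right) = \left(-8\right) 2 \cdot 1 \left(-221\right) = \left(-16\right) 1 \left(-221\right) = \left(-16\right) \left(-221\right) = 3536$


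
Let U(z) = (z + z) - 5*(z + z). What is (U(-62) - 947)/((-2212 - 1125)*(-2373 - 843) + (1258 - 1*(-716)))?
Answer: -451/10733766 ≈ -4.2017e-5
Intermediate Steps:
U(z) = -8*z (U(z) = 2*z - 10*z = -8*z)
(U(-62) - 947)/((-2212 - 1125)*(-2373 - 843) + (1258 - 1*(-716))) = (-8*(-62) - 947)/((-2212 - 1125)*(-2373 - 843) + (1258 - 1*(-716))) = (496 - 947)/(-3337*(-3216) + (1258 + 716)) = -451/(10731792 + 1974) = -451/10733766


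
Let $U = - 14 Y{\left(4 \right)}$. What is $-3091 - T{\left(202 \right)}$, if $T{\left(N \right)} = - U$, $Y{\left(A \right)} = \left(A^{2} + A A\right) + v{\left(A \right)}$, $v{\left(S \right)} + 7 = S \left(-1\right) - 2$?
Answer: $-3357$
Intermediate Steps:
$v{\left(S \right)} = -9 - S$ ($v{\left(S \right)} = -7 + \left(S \left(-1\right) - 2\right) = -7 - \left(2 + S\right) = -9 - S$)
$Y{\left(A \right)} = -9 - A + 2 A^{2}$ ($Y{\left(A \right)} = \left(A^{2} + A A\right) - \left(9 + A\right) = \left(A^{2} + A^{2}\right) - \left(9 + A\right) = 2 A^{2} - \left(9 + A\right) = -9 - A + 2 A^{2}$)
$U = -266$ ($U = - 14 \left(-9 - 4 + 2 \cdot 4^{2}\right) = - 14 \left(-9 - 4 + 2 \cdot 16\right) = - 14 \left(-9 - 4 + 32\right) = \left(-14\right) 19 = -266$)
$T{\left(N \right)} = 266$ ($T{\left(N \right)} = \left(-1\right) \left(-266\right) = 266$)
$-3091 - T{\left(202 \right)} = -3091 - 266 = -3357$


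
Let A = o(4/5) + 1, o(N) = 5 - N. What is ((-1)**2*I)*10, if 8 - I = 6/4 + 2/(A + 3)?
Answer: 2565/41 ≈ 62.561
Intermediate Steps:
A = 26/5 (A = (5 - 4/5) + 1 = 21/5 + 1 = 26/5 ≈ 5.2000)
I = 513/82 (I = 8 - (6/4 + 2/(26/5 + 3)) = 8 - (6*(1/4) + 2/(41/5)) = 8 - (3/2 + 2*(5/41)) = 8 - (3/2 + 10/41) = 8 - 1*143/82 = 8 - 143/82 = 513/82 ≈ 6.2561)
((-1)**2*I)*10 = ((-1)**2*(513/82))*10 = (1*(513/82))*10 = (513/82)*10 = 2565/41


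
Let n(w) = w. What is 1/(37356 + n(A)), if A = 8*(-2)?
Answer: 1/37340 ≈ 2.6781e-5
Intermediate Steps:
A = -16
1/(37356 + n(A)) = 1/(37356 - 16) = 1/37340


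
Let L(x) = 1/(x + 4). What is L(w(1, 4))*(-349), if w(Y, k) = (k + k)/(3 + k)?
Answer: -2443/36 ≈ -67.861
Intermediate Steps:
w(Y, k) = 2*k/(3 + k) (w(Y, k) = (2*k)/(3 + k) = 2*k/(3 + k))
L(x) = 1/(4 + x)
L(w(1, 4))*(-349) = -349/(4 + 2*4/(3 + 4)) = -349/(4 + 2*4/7) = -349/(4 + 2*4*(⅐)) = -349/(4 + 8/7) = -349/(36/7) = (7/36)*(-349) = -2443/36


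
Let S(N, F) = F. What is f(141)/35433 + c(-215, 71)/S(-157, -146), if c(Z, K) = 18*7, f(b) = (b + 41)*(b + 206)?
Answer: 2377963/2586609 ≈ 0.91934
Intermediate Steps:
f(b) = (41 + b)*(206 + b)
c(Z, K) = 126
f(141)/35433 + c(-215, 71)/S(-157, -146) = (8446 + 141² + 247*141)/35433 + 126/(-146) = (8446 + 19881 + 34827)*(1/35433) + 126*(-1/146) = 63154*(1/35433) - 63/73 = 63154/35433 - 63/73 = 2377963/2586609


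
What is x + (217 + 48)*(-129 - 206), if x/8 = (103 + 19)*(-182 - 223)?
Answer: -484055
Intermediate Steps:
x = -395280 (x = 8*((103 + 19)*(-182 - 223)) = 8*(122*(-405)) = 8*(-49410) = -395280)
x + (217 + 48)*(-129 - 206) = -395280 + (217 + 48)*(-129 - 206) = -395280 + 265*(-335) = -395280 - 88775 = -484055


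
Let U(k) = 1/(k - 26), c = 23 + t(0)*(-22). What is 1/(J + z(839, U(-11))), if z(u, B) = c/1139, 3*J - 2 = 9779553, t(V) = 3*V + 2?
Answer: 3417/11138913082 ≈ 3.0676e-7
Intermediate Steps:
t(V) = 2 + 3*V
J = 9779555/3 (J = 2/3 + (1/3)*9779553 = 2/3 + 3259851 = 9779555/3 ≈ 3.2599e+6)
c = -21 (c = 23 + (2 + 3*0)*(-22) = 23 + (2 + 0)*(-22) = 23 + 2*(-22) = 23 - 44 = -21)
U(k) = 1/(-26 + k)
z(u, B) = -21/1139
1/(J + z(839, U(-11))) = 1/(9779555/3 - 21/1139) = 1/(11138913082/3417) = 3417/11138913082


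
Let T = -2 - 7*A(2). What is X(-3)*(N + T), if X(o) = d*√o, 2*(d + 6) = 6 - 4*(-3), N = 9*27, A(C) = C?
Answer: 681*I*√3 ≈ 1179.5*I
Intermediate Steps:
T = -16 (T = -2 - 7*2 = -2 - 14 = -16)
N = 243
d = 3 (d = -6 + (6 - 4*(-3))/2 = -6 + (6 + 12)/2 = -6 + (½)*18 = -6 + 9 = 3)
X(o) = 3*√o
X(-3)*(N + T) = (3*√(-3))*(243 - 16) = (3*(I*√3))*227 = (3*I*√3)*227 = 681*I*√3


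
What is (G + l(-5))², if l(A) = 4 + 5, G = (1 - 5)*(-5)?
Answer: 841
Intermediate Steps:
G = 20 (G = -4*(-5) = 20)
l(A) = 9
(G + l(-5))² = (20 + 9)² = 29² = 841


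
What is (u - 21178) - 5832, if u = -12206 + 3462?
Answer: -35754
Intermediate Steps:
u = -8744
(u - 21178) - 5832 = (-8744 - 21178) - 5832 = -29922 - 5832 = -35754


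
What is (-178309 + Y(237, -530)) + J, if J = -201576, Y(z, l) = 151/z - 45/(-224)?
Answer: -20167290391/53088 ≈ -3.7988e+5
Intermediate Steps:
Y(z, l) = 45/224 + 151/z (Y(z, l) = 151/z - 45*(-1/224) = 151/z + 45/224 = 45/224 + 151/z)
(-178309 + Y(237, -530)) + J = (-178309 + (45/224 + 151/237)) - 201576 = (-178309 + 44489/53088) - 201576 = -9466023703/53088 - 201576 = -20167290391/53088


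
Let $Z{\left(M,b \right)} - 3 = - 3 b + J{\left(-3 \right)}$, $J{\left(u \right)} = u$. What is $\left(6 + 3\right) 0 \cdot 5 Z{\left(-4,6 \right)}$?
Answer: $0$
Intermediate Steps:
$Z{\left(M,b \right)} = - 3 b$ ($Z{\left(M,b \right)} = 3 - \left(3 + 3 b\right) = - 3 b$)
$\left(6 + 3\right) 0 \cdot 5 Z{\left(-4,6 \right)} = \left(6 + 3\right) 0 \cdot 5 \left(\left(-3\right) 6\right) = 9 \cdot 0 \cdot 5 \left(-18\right) = 0 \cdot 5 \left(-18\right) = 0 \left(-18\right) = 0$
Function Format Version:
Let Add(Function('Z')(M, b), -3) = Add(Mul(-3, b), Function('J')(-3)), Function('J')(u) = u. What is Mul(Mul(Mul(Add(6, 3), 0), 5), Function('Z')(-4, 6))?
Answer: 0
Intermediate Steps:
Function('Z')(M, b) = Mul(-3, b) (Function('Z')(M, b) = Add(3, Add(Mul(-3, b), -3)) = Add(3, Add(-3, Mul(-3, b))) = Mul(-3, b))
Mul(Mul(Mul(Add(6, 3), 0), 5), Function('Z')(-4, 6)) = Mul(Mul(Mul(Add(6, 3), 0), 5), Mul(-3, 6)) = Mul(Mul(Mul(9, 0), 5), -18) = Mul(Mul(0, 5), -18) = Mul(0, -18) = 0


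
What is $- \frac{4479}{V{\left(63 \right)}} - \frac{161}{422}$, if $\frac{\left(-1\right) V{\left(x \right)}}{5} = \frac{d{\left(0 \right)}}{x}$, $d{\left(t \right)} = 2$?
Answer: $\frac{29769271}{1055} \approx 28217.0$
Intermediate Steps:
$V{\left(x \right)} = - \frac{10}{x}$ ($V{\left(x \right)} = - 5 \frac{2}{x} = - \frac{10}{x}$)
$- \frac{4479}{V{\left(63 \right)}} - \frac{161}{422} = - \frac{4479}{\left(-10\right) \frac{1}{63}} - \frac{161}{422} = - \frac{4479}{- \frac{10}{63}} - \frac{161}{422} = \left(-4479\right) \left(- \frac{63}{10}\right) - \frac{161}{422} = \frac{282177}{10} - \frac{161}{422} = \frac{29769271}{1055}$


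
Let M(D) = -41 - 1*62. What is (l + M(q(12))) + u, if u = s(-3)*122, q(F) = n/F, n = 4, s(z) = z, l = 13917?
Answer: 13448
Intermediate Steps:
q(F) = 4/F
M(D) = -103 (M(D) = -41 - 62 = -103)
u = -366 (u = -3*122 = -366)
(l + M(q(12))) + u = (13917 - 103) - 366 = 13814 - 366 = 13448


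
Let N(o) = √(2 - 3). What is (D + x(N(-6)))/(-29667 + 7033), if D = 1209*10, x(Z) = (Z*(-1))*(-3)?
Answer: -6045/11317 - 3*I/22634 ≈ -0.53415 - 0.00013254*I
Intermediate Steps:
N(o) = I (N(o) = √(-1) = I)
x(Z) = 3*Z (x(Z) = -Z*(-3) = 3*Z)
D = 12090
(D + x(N(-6)))/(-29667 + 7033) = (12090 + 3*I)/(-29667 + 7033) = (12090 + 3*I)/(-22634) = (12090 + 3*I)*(-1/22634) = -6045/11317 - 3*I/22634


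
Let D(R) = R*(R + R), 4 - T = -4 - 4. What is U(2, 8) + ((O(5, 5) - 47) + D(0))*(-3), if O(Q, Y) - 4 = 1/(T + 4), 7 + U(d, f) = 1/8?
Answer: 1951/16 ≈ 121.94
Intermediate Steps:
T = 12 (T = 4 - (-4 - 4) = 4 - 1*(-8) = 4 + 8 = 12)
U(d, f) = -55/8 (U(d, f) = -7 + 1/8 = -7 + ⅛ = -55/8)
D(R) = 2*R² (D(R) = R*(2*R) = 2*R²)
O(Q, Y) = 65/16 (O(Q, Y) = 4 + 1/(12 + 4) = 4 + 1/16 = 65/16)
U(2, 8) + ((O(5, 5) - 47) + D(0))*(-3) = -55/8 + ((65/16 - 47) + 2*0²)*(-3) = -55/8 + (-687/16 + 2*0)*(-3) = -55/8 + (-687/16 + 0)*(-3) = -55/8 - 687/16*(-3) = -55/8 + 2061/16 = 1951/16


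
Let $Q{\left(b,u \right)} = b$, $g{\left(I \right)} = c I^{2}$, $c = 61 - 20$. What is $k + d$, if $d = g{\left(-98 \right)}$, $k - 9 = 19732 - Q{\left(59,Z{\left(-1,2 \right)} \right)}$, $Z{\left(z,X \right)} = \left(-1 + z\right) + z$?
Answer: $413446$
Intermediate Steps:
$c = 41$ ($c = 61 - 20 = 41$)
$Z{\left(z,X \right)} = -1 + 2 z$
$g{\left(I \right)} = 41 I^{2}$
$k = 19682$ ($k = 9 + \left(19732 - 59\right) = 9 + 19673 = 19682$)
$d = 393764$ ($d = 41 \left(-98\right)^{2} = 41 \cdot 9604 = 393764$)
$k + d = 19682 + 393764 = 413446$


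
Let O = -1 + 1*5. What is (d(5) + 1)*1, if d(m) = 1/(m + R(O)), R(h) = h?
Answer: 10/9 ≈ 1.1111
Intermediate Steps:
O = 4 (O = -1 + 5 = 4)
d(m) = 1/(4 + m) (d(m) = 1/(m + 4) = 1/(4 + m))
(d(5) + 1)*1 = (1/(4 + 5) + 1)*1 = (1/9 + 1)*1 = (⅑ + 1)*1 = (10/9)*1 = 10/9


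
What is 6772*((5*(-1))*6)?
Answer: -203160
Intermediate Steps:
6772*((5*(-1))*6) = 6772*(-5*6) = 6772*(-30) = -203160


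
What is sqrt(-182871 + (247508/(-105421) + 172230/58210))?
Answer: 2*I*sqrt(17216023986802274480234)/613655641 ≈ 427.63*I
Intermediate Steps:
sqrt(-182871 + (247508/(-105421) + 172230/58210)) = sqrt(-182871 + (247508*(-1/105421) + 172230*(1/58210))) = sqrt(-182871 + (-247508/105421 + 17223/5821)) = sqrt(-182871 + 374921815/613655641) = sqrt(-112219445803496/613655641) = 2*I*sqrt(17216023986802274480234)/613655641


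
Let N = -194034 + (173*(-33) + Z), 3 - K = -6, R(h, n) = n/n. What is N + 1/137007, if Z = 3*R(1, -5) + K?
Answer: -27364545116/137007 ≈ -1.9973e+5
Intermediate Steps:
R(h, n) = 1
K = 9 (K = 3 - 1*(-6) = 3 + 6 = 9)
Z = 12 (Z = 3*1 + 9 = 3 + 9 = 12)
N = -199731 (N = -194034 + (173*(-33) + 12) = -194034 + (-5709 + 12) = -194034 - 5697 = -199731)
N + 1/137007 = -199731 + 1/137007 = -27364545116/137007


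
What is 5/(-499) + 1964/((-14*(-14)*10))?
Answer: 242559/244510 ≈ 0.99202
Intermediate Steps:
5/(-499) + 1964/((-14*(-14)*10)) = 5*(-1/499) + 1964/((196*10)) = -5/499 + 1964/1960 = -5/499 + 1964*(1/1960) = -5/499 + 491/490 = 242559/244510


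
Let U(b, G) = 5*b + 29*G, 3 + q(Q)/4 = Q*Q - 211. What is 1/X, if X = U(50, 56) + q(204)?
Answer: 1/167482 ≈ 5.9708e-6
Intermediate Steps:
q(Q) = -856 + 4*Q² (q(Q) = -12 + 4*(Q*Q - 211) = -12 + 4*(Q² - 211) = -12 + 4*(-211 + Q²) = -12 + (-844 + 4*Q²) = -856 + 4*Q²)
X = 167482 (X = (5*50 + 29*56) + (-856 + 4*204²) = (250 + 1624) + (-856 + 4*41616) = 1874 + (-856 + 166464) = 1874 + 165608 = 167482)
1/X = 1/167482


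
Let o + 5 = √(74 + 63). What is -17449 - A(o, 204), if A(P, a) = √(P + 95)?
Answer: -17449 - √(90 + √137) ≈ -17459.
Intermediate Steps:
o = -5 + √137 (o = -5 + √(74 + 63) = -5 + √137 ≈ 6.7047)
A(P, a) = √(95 + P)
-17449 - A(o, 204) = -17449 - √(95 + (-5 + √137)) = -17449 - √(90 + √137)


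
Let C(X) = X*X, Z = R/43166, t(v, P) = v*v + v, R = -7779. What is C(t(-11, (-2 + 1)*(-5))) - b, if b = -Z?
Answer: 522300821/43166 ≈ 12100.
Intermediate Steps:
t(v, P) = v + v² (t(v, P) = v² + v = v + v²)
Z = -7779/43166 ≈ -0.18021
C(X) = X²
b = 7779/43166 (b = -1*(-7779/43166) = 7779/43166 ≈ 0.18021)
C(t(-11, (-2 + 1)*(-5))) - b = (-11*(1 - 11))² - 1*7779/43166 = (-11*(-10))² - 7779/43166 = 110² - 7779/43166 = 12100 - 7779/43166 = 522300821/43166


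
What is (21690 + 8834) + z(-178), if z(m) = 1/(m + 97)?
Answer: 2472443/81 ≈ 30524.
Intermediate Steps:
z(m) = 1/(97 + m)
(21690 + 8834) + z(-178) = (21690 + 8834) + 1/(97 - 178) = 30524 + 1/(-81) = 30524 - 1/81 = 2472443/81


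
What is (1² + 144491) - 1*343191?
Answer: -198699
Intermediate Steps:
(1² + 144491) - 1*343191 = (1 + 144491) - 343191 = 144492 - 343191 = -198699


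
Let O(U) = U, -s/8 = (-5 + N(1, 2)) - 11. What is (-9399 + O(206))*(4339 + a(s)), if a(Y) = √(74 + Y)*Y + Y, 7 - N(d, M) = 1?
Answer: -40623867 - 735440*√154 ≈ -4.9750e+7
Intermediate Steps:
N(d, M) = 6 (N(d, M) = 7 - 1*1 = 7 - 1 = 6)
s = 80 (s = -8*((-5 + 6) - 11) = -8*(1 - 11) = -8*(-10) = 80)
a(Y) = Y + Y*√(74 + Y) (a(Y) = Y*√(74 + Y) + Y = Y + Y*√(74 + Y))
(-9399 + O(206))*(4339 + a(s)) = (-9399 + 206)*(4339 + 80*(1 + √(74 + 80))) = -9193*(4339 + 80*(1 + √154)) = -9193*(4339 + (80 + 80*√154)) = -9193*(4419 + 80*√154) = -40623867 - 735440*√154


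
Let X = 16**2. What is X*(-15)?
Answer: -3840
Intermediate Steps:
X = 256
X*(-15) = 256*(-15) = -3840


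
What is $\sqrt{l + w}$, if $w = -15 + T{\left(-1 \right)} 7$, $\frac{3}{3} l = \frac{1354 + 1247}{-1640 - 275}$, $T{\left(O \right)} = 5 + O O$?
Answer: $\frac{12 \sqrt{653015}}{1915} \approx 5.0638$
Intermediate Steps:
$T{\left(O \right)} = 5 + O^{2}$
$l = - \frac{2601}{1915}$ ($l = \frac{1354 + 1247}{-1640 - 275} = \frac{2601}{-1915} = 2601 \left(- \frac{1}{1915}\right) = - \frac{2601}{1915} \approx -1.3582$)
$w = 27$ ($w = -15 + \left(5 + \left(-1\right)^{2}\right) 7 = -15 + \left(5 + 1\right) 7 = -15 + 6 \cdot 7 = -15 + 42 = 27$)
$\sqrt{l + w} = \sqrt{- \frac{2601}{1915} + 27} = \sqrt{\frac{49104}{1915}} = \frac{12 \sqrt{653015}}{1915}$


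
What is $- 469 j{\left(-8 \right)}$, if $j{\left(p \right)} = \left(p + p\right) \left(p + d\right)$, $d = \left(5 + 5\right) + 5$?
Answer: $52528$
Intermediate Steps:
$d = 15$ ($d = 10 + 5 = 15$)
$j{\left(p \right)} = 2 p \left(15 + p\right)$ ($j{\left(p \right)} = \left(p + p\right) \left(p + 15\right) = 2 p \left(15 + p\right)$)
$- 469 j{\left(-8 \right)} = - 469 \cdot 2 \left(-8\right) \left(15 - 8\right) = - 469 \cdot 2 \left(-8\right) 7 = \left(-469\right) \left(-112\right) = 52528$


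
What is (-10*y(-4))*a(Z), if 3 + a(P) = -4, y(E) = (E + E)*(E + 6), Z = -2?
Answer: -1120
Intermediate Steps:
y(E) = 2*E*(6 + E) (y(E) = (2*E)*(6 + E) = 2*E*(6 + E))
a(P) = -7 (a(P) = -3 - 4 = -7)
(-10*y(-4))*a(Z) = -20*(-4)*(6 - 4)*(-7) = -20*(-4)*2*(-7) = -10*(-16)*(-7) = 160*(-7) = -1120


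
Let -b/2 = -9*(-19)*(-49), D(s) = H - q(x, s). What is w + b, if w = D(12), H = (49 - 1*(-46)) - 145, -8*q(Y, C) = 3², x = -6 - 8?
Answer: 133673/8 ≈ 16709.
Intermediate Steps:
x = -14
q(Y, C) = -9/8 (q(Y, C) = -⅛*3² = -⅛*9 = -9/8)
H = -50 (H = (49 + 46) - 145 = 95 - 145 = -50)
D(s) = -391/8 (D(s) = -50 - 1*(-9/8) = -50 + 9/8 = -391/8)
b = 16758 (b = -2*(-9*(-19))*(-49) = -342*(-49) = -2*(-8379) = 16758)
w = -391/8 ≈ -48.875
w + b = -391/8 + 16758 = 133673/8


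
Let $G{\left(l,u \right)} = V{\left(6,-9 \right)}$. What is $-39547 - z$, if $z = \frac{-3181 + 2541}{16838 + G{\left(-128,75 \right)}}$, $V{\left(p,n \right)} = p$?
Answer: $- \frac{166532257}{4211} \approx -39547.0$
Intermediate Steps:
$G{\left(l,u \right)} = 6$
$z = - \frac{160}{4211}$ ($z = \frac{-3181 + 2541}{16838 + 6} = - \frac{640}{16844} = \left(-640\right) \frac{1}{16844} = - \frac{160}{4211} \approx -0.037996$)
$-39547 - z = -39547 - - \frac{160}{4211} = -39547 + \frac{160}{4211} = - \frac{166532257}{4211}$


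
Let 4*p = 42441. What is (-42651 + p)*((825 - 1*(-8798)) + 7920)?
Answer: -2248363509/4 ≈ -5.6209e+8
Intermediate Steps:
p = 42441/4 (p = (¼)*42441 = 42441/4 ≈ 10610.)
(-42651 + p)*((825 - 1*(-8798)) + 7920) = (-42651 + 42441/4)*((825 - 1*(-8798)) + 7920) = -128163*((825 + 8798) + 7920)/4 = -128163*(9623 + 7920)/4 = -128163/4*17543 = -2248363509/4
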